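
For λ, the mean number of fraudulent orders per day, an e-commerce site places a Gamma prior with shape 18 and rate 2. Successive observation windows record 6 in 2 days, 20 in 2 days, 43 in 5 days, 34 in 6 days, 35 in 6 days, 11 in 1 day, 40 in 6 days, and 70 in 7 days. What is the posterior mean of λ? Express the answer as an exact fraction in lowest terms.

Total count: 6 + 20 + 43 + 34 + 35 + 11 + 40 + 70 = 259.
Total exposure: 2 + 2 + 5 + 6 + 6 + 1 + 6 + 7 = 35 days.
By Gamma–Poisson conjugacy, the posterior is Gamma(α + Σx, β + Σt) = Gamma(18 + 259, 2 + 35) = Gamma(277, 37).
Posterior mean = α'/β' = 277/37.

277/37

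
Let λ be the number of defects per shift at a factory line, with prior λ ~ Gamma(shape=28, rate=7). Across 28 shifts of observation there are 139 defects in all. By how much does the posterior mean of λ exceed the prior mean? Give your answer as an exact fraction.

Total count 139 over total exposure 28 shifts.
The Gamma prior is conjugate for the Poisson rate, so λ | data ~ Gamma(28+139, 7+28) = Gamma(167, 35).
Posterior mean = 167/35 = 167/35; prior mean = 28/7 = 4. Difference = 167/35 − 4 = 27/35.

27/35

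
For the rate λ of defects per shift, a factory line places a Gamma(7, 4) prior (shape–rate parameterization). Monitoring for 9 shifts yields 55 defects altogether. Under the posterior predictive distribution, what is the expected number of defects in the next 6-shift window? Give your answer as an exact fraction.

372/13

Total count 55 over total exposure 9 shifts.
By Gamma–Poisson conjugacy, the posterior is Gamma(α + Σx, β + Σt) = Gamma(7 + 55, 4 + 9) = Gamma(62, 13).
Predictive mean over a 6-shift window = T·E[λ|data] = 6·62/13 = 372/13.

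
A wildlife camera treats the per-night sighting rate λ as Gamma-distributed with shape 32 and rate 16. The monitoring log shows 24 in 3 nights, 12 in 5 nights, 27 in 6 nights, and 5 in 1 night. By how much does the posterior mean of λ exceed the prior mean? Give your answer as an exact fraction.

38/31

Total count: 24 + 12 + 27 + 5 = 68.
Total exposure: 3 + 5 + 6 + 1 = 15 nights.
By Gamma–Poisson conjugacy, the posterior is Gamma(α + Σx, β + Σt) = Gamma(32 + 68, 16 + 15) = Gamma(100, 31).
Posterior mean = 100/31 = 100/31; prior mean = 32/16 = 2. Difference = 100/31 − 2 = 38/31.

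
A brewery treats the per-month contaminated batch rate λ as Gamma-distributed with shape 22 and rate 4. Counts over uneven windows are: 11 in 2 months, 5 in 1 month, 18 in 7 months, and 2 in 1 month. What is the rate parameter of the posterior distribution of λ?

Total count: 11 + 5 + 18 + 2 = 36.
Total exposure: 2 + 1 + 7 + 1 = 11 months.
By Gamma–Poisson conjugacy, the posterior is Gamma(α + Σx, β + Σt) = Gamma(22 + 36, 4 + 11) = Gamma(58, 15).

15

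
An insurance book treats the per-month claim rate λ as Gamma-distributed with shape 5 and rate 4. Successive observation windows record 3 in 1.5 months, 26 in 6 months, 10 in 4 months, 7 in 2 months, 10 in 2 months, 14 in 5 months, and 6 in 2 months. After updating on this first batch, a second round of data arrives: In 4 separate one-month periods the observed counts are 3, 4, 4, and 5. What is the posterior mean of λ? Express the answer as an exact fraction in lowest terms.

194/61

Total count: 3 + 26 + 10 + 7 + 10 + 14 + 6 = 76.
Total exposure: 1.5 + 6 + 4 + 2 + 2 + 5 + 2 = 22.5 months.
After the first batch: Gamma(5 + 76, 4 + 22.5) = Gamma(81, 53/2).
Total count: 3 + 4 + 4 + 5 = 16.
Total exposure: 4 months.
After the second batch: Gamma(81 + 16, 53/2 + 4) = Gamma(97, 61/2).
Posterior mean = α'/β' = 97/(61/2) = 194/61.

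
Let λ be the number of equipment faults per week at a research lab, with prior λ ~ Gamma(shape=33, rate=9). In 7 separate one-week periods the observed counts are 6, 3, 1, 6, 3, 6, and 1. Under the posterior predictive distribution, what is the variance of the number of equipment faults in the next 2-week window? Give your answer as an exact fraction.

Total count: 6 + 3 + 1 + 6 + 3 + 6 + 1 = 26.
Total exposure: 7 weeks.
The Gamma prior is conjugate for the Poisson rate, so λ | data ~ Gamma(33+26, 9+7) = Gamma(59, 16).
The posterior predictive for a window of length T is Negative Binomial with variance T·α'·(β'+T)/β'² = 2·59·18/256 = 531/64.

531/64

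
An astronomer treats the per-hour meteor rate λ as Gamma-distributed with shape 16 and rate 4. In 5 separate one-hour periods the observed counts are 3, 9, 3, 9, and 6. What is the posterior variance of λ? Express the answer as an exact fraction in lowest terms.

Total count: 3 + 9 + 3 + 9 + 6 = 30.
Total exposure: 5 hours.
Posterior: α' = 16 + 30 = 46, β' = 4 + 5 = 9.
Posterior variance = α'/β'² = 46/81.

46/81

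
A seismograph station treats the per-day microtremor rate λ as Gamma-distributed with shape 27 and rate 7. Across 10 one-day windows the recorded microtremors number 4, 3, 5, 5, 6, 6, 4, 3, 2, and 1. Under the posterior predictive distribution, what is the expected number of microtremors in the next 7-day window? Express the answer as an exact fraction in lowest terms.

Total count: 4 + 3 + 5 + 5 + 6 + 6 + 4 + 3 + 2 + 1 = 39.
Total exposure: 10 days.
Gamma(α, β) with Poisson data over total exposure Σt gives posterior Gamma(α+Σx, β+Σt) = Gamma(66, 17).
Predictive mean over a 7-day window = T·E[λ|data] = 7·66/17 = 462/17.

462/17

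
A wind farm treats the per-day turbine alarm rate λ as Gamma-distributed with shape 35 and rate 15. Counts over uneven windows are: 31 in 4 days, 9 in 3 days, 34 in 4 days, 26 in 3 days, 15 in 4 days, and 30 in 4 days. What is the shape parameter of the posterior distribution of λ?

180

Total count: 31 + 9 + 34 + 26 + 15 + 30 = 145.
Total exposure: 4 + 3 + 4 + 3 + 4 + 4 = 22 days.
Gamma(α, β) with Poisson data over total exposure Σt gives posterior Gamma(α+Σx, β+Σt) = Gamma(180, 37).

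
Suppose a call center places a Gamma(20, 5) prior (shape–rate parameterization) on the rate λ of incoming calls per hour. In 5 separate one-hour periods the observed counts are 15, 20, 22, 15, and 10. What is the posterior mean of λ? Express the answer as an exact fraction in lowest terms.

51/5

Total count: 15 + 20 + 22 + 15 + 10 = 82.
Total exposure: 5 hours.
Posterior: α' = 20 + 82 = 102, β' = 5 + 5 = 10.
Posterior mean = α'/β' = 102/10 = 51/5.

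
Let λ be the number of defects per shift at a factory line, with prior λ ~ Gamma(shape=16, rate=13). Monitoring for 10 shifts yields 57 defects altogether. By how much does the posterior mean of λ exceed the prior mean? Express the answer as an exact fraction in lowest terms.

Total count 57 over total exposure 10 shifts.
By Gamma–Poisson conjugacy, the posterior is Gamma(α + Σx, β + Σt) = Gamma(16 + 57, 13 + 10) = Gamma(73, 23).
Posterior mean = 73/23 = 73/23; prior mean = 16/13 = 16/13. Difference = 73/23 − 16/13 = 581/299.

581/299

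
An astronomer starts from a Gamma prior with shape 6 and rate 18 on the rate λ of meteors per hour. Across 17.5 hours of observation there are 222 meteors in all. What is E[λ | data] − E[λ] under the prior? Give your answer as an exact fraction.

Total count 222 over total exposure 17.5 hours.
By Gamma–Poisson conjugacy, the posterior is Gamma(α + Σx, β + Σt) = Gamma(6 + 222, 18 + 17.5) = Gamma(228, 71/2).
Posterior mean = 228/(71/2) = 456/71; prior mean = 6/18 = 1/3. Difference = 456/71 − 1/3 = 1297/213.

1297/213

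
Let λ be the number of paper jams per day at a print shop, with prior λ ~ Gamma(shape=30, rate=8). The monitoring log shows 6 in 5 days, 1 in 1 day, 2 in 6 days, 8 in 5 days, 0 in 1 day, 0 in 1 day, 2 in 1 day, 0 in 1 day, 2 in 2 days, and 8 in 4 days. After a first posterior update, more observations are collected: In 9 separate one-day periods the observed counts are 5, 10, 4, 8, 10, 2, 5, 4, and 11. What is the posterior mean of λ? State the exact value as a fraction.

59/22

Total count: 6 + 1 + 2 + 8 + 0 + 0 + 2 + 0 + 2 + 8 = 29.
Total exposure: 5 + 1 + 6 + 5 + 1 + 1 + 1 + 1 + 2 + 4 = 27 days.
After the first batch: Gamma(30 + 29, 8 + 27) = Gamma(59, 35).
Total count: 5 + 10 + 4 + 8 + 10 + 2 + 5 + 4 + 11 = 59.
Total exposure: 9 days.
After the second batch: Gamma(59 + 59, 35 + 9) = Gamma(118, 44).
Posterior mean = α'/β' = 118/44 = 59/22.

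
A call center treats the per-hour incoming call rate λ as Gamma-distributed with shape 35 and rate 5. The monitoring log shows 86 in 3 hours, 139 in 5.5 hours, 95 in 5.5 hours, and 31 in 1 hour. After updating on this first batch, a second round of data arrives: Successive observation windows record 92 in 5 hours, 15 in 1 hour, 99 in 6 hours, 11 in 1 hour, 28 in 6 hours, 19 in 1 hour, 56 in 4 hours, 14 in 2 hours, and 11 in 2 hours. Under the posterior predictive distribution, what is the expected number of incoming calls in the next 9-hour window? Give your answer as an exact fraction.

2193/16

Total count: 86 + 139 + 95 + 31 = 351.
Total exposure: 3 + 5.5 + 5.5 + 1 = 15 hours.
After the first batch: Gamma(35 + 351, 5 + 15) = Gamma(386, 20).
Total count: 92 + 15 + 99 + 11 + 28 + 19 + 56 + 14 + 11 = 345.
Total exposure: 5 + 1 + 6 + 1 + 6 + 1 + 4 + 2 + 2 = 28 hours.
After the second batch: Gamma(386 + 345, 20 + 28) = Gamma(731, 48).
Predictive mean over a 9-hour window = T·E[λ|data] = 9·731/48 = 2193/16.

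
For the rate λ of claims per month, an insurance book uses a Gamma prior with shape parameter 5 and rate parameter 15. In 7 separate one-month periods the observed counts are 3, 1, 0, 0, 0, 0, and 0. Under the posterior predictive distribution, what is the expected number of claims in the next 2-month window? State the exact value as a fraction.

9/11

Total count: 3 + 1 + 0 + 0 + 0 + 0 + 0 = 4.
Total exposure: 7 months.
By Gamma–Poisson conjugacy, the posterior is Gamma(α + Σx, β + Σt) = Gamma(5 + 4, 15 + 7) = Gamma(9, 22).
Predictive mean over a 2-month window = T·E[λ|data] = 2·9/22 = 9/11.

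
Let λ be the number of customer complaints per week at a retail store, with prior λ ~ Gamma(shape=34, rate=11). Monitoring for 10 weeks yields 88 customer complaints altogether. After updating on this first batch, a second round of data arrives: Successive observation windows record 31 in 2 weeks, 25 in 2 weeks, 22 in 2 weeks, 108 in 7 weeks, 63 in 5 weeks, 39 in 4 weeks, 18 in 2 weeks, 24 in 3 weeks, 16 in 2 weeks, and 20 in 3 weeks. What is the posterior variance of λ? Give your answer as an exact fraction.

Total count 88 over total exposure 10 weeks.
After the first batch: Gamma(34 + 88, 11 + 10) = Gamma(122, 21).
Total count: 31 + 25 + 22 + 108 + 63 + 39 + 18 + 24 + 16 + 20 = 366.
Total exposure: 2 + 2 + 2 + 7 + 5 + 4 + 2 + 3 + 2 + 3 = 32 weeks.
After the second batch: Gamma(122 + 366, 21 + 32) = Gamma(488, 53).
Posterior variance = α'/β'² = 488/2809.

488/2809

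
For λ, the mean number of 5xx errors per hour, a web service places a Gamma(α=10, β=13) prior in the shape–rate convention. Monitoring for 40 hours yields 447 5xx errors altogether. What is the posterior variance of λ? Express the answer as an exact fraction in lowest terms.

457/2809

Total count 447 over total exposure 40 hours.
Gamma(α, β) with Poisson data over total exposure Σt gives posterior Gamma(α+Σx, β+Σt) = Gamma(457, 53).
Posterior variance = α'/β'² = 457/2809.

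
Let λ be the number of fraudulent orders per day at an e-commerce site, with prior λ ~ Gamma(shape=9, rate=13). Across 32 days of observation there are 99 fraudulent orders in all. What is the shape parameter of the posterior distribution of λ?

Total count 99 over total exposure 32 days.
Posterior: α' = 9 + 99 = 108, β' = 13 + 32 = 45.

108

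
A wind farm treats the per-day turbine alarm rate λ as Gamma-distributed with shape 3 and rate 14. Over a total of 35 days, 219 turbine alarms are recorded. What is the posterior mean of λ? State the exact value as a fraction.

Total count 219 over total exposure 35 days.
Posterior: α' = 3 + 219 = 222, β' = 14 + 35 = 49.
Posterior mean = α'/β' = 222/49.

222/49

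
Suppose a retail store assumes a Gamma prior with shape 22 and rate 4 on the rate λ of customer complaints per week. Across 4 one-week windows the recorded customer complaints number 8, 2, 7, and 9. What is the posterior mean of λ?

6

Total count: 8 + 2 + 7 + 9 = 26.
Total exposure: 4 weeks.
Gamma(α, β) with Poisson data over total exposure Σt gives posterior Gamma(α+Σx, β+Σt) = Gamma(48, 8).
Posterior mean = α'/β' = 48/8 = 6.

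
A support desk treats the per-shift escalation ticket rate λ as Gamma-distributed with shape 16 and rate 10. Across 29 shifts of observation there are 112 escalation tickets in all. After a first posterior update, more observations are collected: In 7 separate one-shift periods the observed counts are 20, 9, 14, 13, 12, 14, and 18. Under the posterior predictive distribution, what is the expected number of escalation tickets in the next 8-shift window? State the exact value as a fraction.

912/23

Total count 112 over total exposure 29 shifts.
After the first batch: Gamma(16 + 112, 10 + 29) = Gamma(128, 39).
Total count: 20 + 9 + 14 + 13 + 12 + 14 + 18 = 100.
Total exposure: 7 shifts.
After the second batch: Gamma(128 + 100, 39 + 7) = Gamma(228, 46).
Predictive mean over an 8-shift window = T·E[λ|data] = 8·228/46 = 912/23.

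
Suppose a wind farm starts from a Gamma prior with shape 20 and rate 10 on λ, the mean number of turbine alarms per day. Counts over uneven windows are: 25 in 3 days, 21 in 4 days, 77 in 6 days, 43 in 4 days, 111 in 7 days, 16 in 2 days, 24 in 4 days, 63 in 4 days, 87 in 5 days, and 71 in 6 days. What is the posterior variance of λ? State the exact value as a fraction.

558/3025

Total count: 25 + 21 + 77 + 43 + 111 + 16 + 24 + 63 + 87 + 71 = 538.
Total exposure: 3 + 4 + 6 + 4 + 7 + 2 + 4 + 4 + 5 + 6 = 45 days.
Posterior: α' = 20 + 538 = 558, β' = 10 + 45 = 55.
Posterior variance = α'/β'² = 558/3025.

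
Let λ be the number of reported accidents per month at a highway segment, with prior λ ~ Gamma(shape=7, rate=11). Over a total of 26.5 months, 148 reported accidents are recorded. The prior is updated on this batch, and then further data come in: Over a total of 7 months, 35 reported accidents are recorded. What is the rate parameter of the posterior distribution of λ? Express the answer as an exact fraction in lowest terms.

89/2

Total count 148 over total exposure 26.5 months.
After the first batch: Gamma(7 + 148, 11 + 26.5) = Gamma(155, 75/2).
Total count 35 over total exposure 7 months.
After the second batch: Gamma(155 + 35, 75/2 + 7) = Gamma(190, 89/2).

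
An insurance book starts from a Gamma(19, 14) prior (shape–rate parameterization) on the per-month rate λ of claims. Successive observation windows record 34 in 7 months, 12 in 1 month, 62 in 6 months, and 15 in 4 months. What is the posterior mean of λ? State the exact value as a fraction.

71/16

Total count: 34 + 12 + 62 + 15 = 123.
Total exposure: 7 + 1 + 6 + 4 = 18 months.
Gamma(α, β) with Poisson data over total exposure Σt gives posterior Gamma(α+Σx, β+Σt) = Gamma(142, 32).
Posterior mean = α'/β' = 142/32 = 71/16.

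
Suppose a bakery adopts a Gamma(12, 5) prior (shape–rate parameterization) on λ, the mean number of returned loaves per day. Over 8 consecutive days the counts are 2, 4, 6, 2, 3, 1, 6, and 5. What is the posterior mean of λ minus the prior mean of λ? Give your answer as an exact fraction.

Total count: 2 + 4 + 6 + 2 + 3 + 1 + 6 + 5 = 29.
Total exposure: 8 days.
Gamma(α, β) with Poisson data over total exposure Σt gives posterior Gamma(α+Σx, β+Σt) = Gamma(41, 13).
Posterior mean = 41/13 = 41/13; prior mean = 12/5 = 12/5. Difference = 41/13 − 12/5 = 49/65.

49/65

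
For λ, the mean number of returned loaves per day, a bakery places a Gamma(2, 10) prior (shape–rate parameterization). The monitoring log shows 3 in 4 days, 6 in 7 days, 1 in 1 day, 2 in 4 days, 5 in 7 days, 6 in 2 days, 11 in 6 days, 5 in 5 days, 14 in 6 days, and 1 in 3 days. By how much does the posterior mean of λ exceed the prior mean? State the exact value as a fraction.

9/11

Total count: 3 + 6 + 1 + 2 + 5 + 6 + 11 + 5 + 14 + 1 = 54.
Total exposure: 4 + 7 + 1 + 4 + 7 + 2 + 6 + 5 + 6 + 3 = 45 days.
Gamma(α, β) with Poisson data over total exposure Σt gives posterior Gamma(α+Σx, β+Σt) = Gamma(56, 55).
Posterior mean = 56/55 = 56/55; prior mean = 2/10 = 1/5. Difference = 56/55 − 1/5 = 9/11.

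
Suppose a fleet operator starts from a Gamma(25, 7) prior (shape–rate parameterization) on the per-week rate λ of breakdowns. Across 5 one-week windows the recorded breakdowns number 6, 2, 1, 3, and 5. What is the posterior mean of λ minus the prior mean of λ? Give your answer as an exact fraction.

-1/14

Total count: 6 + 2 + 1 + 3 + 5 = 17.
Total exposure: 5 weeks.
The Gamma prior is conjugate for the Poisson rate, so λ | data ~ Gamma(25+17, 7+5) = Gamma(42, 12).
Posterior mean = 42/12 = 7/2; prior mean = 25/7 = 25/7. Difference = 7/2 − 25/7 = -1/14.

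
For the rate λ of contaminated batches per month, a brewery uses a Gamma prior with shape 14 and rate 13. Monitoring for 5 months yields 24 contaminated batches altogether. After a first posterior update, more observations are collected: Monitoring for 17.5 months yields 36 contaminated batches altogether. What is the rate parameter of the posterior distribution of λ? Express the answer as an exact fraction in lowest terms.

71/2

Total count 24 over total exposure 5 months.
After the first batch: Gamma(14 + 24, 13 + 5) = Gamma(38, 18).
Total count 36 over total exposure 17.5 months.
After the second batch: Gamma(38 + 36, 18 + 17.5) = Gamma(74, 71/2).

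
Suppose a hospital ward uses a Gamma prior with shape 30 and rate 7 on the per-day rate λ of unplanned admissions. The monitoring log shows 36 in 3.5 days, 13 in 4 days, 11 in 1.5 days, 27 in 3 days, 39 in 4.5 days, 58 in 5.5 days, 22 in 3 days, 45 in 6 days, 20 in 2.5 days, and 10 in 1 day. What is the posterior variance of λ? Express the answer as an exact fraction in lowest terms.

1244/6889

Total count: 36 + 13 + 11 + 27 + 39 + 58 + 22 + 45 + 20 + 10 = 281.
Total exposure: 3.5 + 4 + 1.5 + 3 + 4.5 + 5.5 + 3 + 6 + 2.5 + 1 = 34.5 days.
Conjugate update: add total count to the shape and total exposure to the rate, giving Gamma(311, 83/2).
Posterior variance = α'/β'² = 311/(6889/4) = 1244/6889.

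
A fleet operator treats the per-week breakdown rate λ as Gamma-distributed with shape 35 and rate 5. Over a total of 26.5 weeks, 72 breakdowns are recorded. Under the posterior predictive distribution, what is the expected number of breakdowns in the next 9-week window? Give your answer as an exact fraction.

Total count 72 over total exposure 26.5 weeks.
By Gamma–Poisson conjugacy, the posterior is Gamma(α + Σx, β + Σt) = Gamma(35 + 72, 5 + 26.5) = Gamma(107, 63/2).
Predictive mean over a 9-week window = T·E[λ|data] = 9·107/(63/2) = 214/7.

214/7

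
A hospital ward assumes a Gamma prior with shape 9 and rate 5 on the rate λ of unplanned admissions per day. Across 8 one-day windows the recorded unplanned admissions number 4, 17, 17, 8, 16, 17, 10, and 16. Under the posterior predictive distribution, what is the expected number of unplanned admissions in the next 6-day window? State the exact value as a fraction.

684/13

Total count: 4 + 17 + 17 + 8 + 16 + 17 + 10 + 16 = 105.
Total exposure: 8 days.
Gamma(α, β) with Poisson data over total exposure Σt gives posterior Gamma(α+Σx, β+Σt) = Gamma(114, 13).
Predictive mean over a 6-day window = T·E[λ|data] = 6·114/13 = 684/13.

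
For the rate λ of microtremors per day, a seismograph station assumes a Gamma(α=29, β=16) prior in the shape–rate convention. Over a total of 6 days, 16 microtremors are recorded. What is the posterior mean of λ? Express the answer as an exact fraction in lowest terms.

Total count 16 over total exposure 6 days.
Conjugate update: add total count to the shape and total exposure to the rate, giving Gamma(45, 22).
Posterior mean = α'/β' = 45/22.

45/22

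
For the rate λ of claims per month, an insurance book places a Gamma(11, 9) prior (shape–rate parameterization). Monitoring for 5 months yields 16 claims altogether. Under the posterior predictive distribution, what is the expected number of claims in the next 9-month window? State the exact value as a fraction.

Total count 16 over total exposure 5 months.
Conjugate update: add total count to the shape and total exposure to the rate, giving Gamma(27, 14).
Predictive mean over a 9-month window = T·E[λ|data] = 9·27/14 = 243/14.

243/14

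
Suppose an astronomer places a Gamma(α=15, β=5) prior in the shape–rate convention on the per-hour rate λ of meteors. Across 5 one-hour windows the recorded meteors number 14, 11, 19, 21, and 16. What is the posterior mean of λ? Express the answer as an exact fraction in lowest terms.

Total count: 14 + 11 + 19 + 21 + 16 = 81.
Total exposure: 5 hours.
Posterior: α' = 15 + 81 = 96, β' = 5 + 5 = 10.
Posterior mean = α'/β' = 96/10 = 48/5.

48/5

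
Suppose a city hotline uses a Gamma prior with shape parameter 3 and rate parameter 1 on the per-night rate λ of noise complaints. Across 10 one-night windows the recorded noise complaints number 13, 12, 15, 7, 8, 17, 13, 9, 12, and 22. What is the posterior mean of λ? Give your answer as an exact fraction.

Total count: 13 + 12 + 15 + 7 + 8 + 17 + 13 + 9 + 12 + 22 = 128.
Total exposure: 10 nights.
Posterior: α' = 3 + 128 = 131, β' = 1 + 10 = 11.
Posterior mean = α'/β' = 131/11.

131/11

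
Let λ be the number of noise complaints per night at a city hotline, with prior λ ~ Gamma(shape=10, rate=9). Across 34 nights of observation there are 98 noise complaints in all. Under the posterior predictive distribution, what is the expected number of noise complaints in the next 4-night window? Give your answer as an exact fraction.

432/43

Total count 98 over total exposure 34 nights.
Posterior: α' = 10 + 98 = 108, β' = 9 + 34 = 43.
Predictive mean over a 4-night window = T·E[λ|data] = 4·108/43 = 432/43.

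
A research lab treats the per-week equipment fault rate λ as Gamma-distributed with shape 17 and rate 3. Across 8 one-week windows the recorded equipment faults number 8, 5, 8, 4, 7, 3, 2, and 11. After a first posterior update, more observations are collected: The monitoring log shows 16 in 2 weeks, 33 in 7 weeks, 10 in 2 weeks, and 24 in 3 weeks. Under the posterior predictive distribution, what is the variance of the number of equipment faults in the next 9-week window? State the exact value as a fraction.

45288/625

Total count: 8 + 5 + 8 + 4 + 7 + 3 + 2 + 11 = 48.
Total exposure: 8 weeks.
After the first batch: Gamma(17 + 48, 3 + 8) = Gamma(65, 11).
Total count: 16 + 33 + 10 + 24 = 83.
Total exposure: 2 + 7 + 2 + 3 = 14 weeks.
After the second batch: Gamma(65 + 83, 11 + 14) = Gamma(148, 25).
The posterior predictive for a window of length T is Negative Binomial with variance T·α'·(β'+T)/β'² = 9·148·34/625 = 45288/625.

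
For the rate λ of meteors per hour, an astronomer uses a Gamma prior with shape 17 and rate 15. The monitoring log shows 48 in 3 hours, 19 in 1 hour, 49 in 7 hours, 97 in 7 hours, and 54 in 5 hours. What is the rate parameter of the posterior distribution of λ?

Total count: 48 + 19 + 49 + 97 + 54 = 267.
Total exposure: 3 + 1 + 7 + 7 + 5 = 23 hours.
Gamma(α, β) with Poisson data over total exposure Σt gives posterior Gamma(α+Σx, β+Σt) = Gamma(284, 38).

38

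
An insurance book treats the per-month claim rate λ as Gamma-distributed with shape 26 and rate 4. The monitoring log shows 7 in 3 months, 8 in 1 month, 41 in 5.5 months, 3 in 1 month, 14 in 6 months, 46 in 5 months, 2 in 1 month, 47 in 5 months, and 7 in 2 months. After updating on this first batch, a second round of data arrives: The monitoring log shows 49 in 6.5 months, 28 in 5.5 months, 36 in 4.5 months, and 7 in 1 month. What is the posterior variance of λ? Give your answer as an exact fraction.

107/867

Total count: 7 + 8 + 41 + 3 + 14 + 46 + 2 + 47 + 7 = 175.
Total exposure: 3 + 1 + 5.5 + 1 + 6 + 5 + 1 + 5 + 2 = 29.5 months.
After the first batch: Gamma(26 + 175, 4 + 29.5) = Gamma(201, 67/2).
Total count: 49 + 28 + 36 + 7 = 120.
Total exposure: 6.5 + 5.5 + 4.5 + 1 = 17.5 months.
After the second batch: Gamma(201 + 120, 67/2 + 17.5) = Gamma(321, 51).
Posterior variance = α'/β'² = 321/2601 = 107/867.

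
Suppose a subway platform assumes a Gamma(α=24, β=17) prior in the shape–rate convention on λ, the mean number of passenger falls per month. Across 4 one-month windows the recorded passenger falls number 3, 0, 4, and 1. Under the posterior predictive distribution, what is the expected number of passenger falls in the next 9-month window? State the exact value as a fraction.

Total count: 3 + 0 + 4 + 1 = 8.
Total exposure: 4 months.
Posterior: α' = 24 + 8 = 32, β' = 17 + 4 = 21.
Predictive mean over a 9-month window = T·E[λ|data] = 9·32/21 = 96/7.

96/7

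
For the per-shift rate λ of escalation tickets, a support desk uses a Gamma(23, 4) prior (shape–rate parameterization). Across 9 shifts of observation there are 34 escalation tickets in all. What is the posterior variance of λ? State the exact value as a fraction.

Total count 34 over total exposure 9 shifts.
Conjugate update: add total count to the shape and total exposure to the rate, giving Gamma(57, 13).
Posterior variance = α'/β'² = 57/169.

57/169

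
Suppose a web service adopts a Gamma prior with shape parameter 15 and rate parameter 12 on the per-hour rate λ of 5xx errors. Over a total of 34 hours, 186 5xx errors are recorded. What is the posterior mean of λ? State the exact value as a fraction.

Total count 186 over total exposure 34 hours.
Gamma(α, β) with Poisson data over total exposure Σt gives posterior Gamma(α+Σx, β+Σt) = Gamma(201, 46).
Posterior mean = α'/β' = 201/46.

201/46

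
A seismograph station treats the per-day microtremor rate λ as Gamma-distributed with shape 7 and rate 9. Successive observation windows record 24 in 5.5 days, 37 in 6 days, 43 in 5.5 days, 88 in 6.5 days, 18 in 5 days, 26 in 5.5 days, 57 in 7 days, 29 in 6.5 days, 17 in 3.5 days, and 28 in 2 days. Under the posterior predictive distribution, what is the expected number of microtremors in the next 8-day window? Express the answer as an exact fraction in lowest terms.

Total count: 24 + 37 + 43 + 88 + 18 + 26 + 57 + 29 + 17 + 28 = 367.
Total exposure: 5.5 + 6 + 5.5 + 6.5 + 5 + 5.5 + 7 + 6.5 + 3.5 + 2 = 53 days.
Gamma(α, β) with Poisson data over total exposure Σt gives posterior Gamma(α+Σx, β+Σt) = Gamma(374, 62).
Predictive mean over an 8-day window = T·E[λ|data] = 8·374/62 = 1496/31.

1496/31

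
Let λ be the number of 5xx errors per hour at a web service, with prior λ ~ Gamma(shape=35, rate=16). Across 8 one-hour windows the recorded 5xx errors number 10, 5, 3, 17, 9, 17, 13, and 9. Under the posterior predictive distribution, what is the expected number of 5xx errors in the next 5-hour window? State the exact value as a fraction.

Total count: 10 + 5 + 3 + 17 + 9 + 17 + 13 + 9 = 83.
Total exposure: 8 hours.
By Gamma–Poisson conjugacy, the posterior is Gamma(α + Σx, β + Σt) = Gamma(35 + 83, 16 + 8) = Gamma(118, 24).
Predictive mean over a 5-hour window = T·E[λ|data] = 5·118/24 = 295/12.

295/12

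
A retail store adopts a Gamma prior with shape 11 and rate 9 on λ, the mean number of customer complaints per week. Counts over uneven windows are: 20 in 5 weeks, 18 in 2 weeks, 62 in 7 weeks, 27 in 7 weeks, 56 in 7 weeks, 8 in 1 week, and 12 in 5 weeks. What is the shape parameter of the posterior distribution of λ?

Total count: 20 + 18 + 62 + 27 + 56 + 8 + 12 = 203.
Total exposure: 5 + 2 + 7 + 7 + 7 + 1 + 5 = 34 weeks.
Conjugate update: add total count to the shape and total exposure to the rate, giving Gamma(214, 43).

214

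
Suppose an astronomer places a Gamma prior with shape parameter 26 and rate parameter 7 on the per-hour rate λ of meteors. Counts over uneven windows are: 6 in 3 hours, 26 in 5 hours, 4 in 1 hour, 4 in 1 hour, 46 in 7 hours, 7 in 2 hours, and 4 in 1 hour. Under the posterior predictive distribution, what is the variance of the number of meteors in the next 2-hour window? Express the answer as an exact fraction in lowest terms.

2378/243

Total count: 6 + 26 + 4 + 4 + 46 + 7 + 4 = 97.
Total exposure: 3 + 5 + 1 + 1 + 7 + 2 + 1 = 20 hours.
Posterior: α' = 26 + 97 = 123, β' = 7 + 20 = 27.
The posterior predictive for a window of length T is Negative Binomial with variance T·α'·(β'+T)/β'² = 2·123·29/729 = 2378/243.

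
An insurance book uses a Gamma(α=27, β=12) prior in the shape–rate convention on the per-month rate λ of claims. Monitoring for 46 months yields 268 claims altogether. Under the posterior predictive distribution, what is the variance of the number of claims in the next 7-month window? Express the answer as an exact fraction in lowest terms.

134225/3364

Total count 268 over total exposure 46 months.
By Gamma–Poisson conjugacy, the posterior is Gamma(α + Σx, β + Σt) = Gamma(27 + 268, 12 + 46) = Gamma(295, 58).
The posterior predictive for a window of length T is Negative Binomial with variance T·α'·(β'+T)/β'² = 7·295·65/3364 = 134225/3364.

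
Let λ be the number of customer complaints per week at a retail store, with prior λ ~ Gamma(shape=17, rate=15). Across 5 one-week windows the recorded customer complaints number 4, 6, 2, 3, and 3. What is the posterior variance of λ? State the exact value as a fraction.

Total count: 4 + 6 + 2 + 3 + 3 = 18.
Total exposure: 5 weeks.
Posterior: α' = 17 + 18 = 35, β' = 15 + 5 = 20.
Posterior variance = α'/β'² = 35/400 = 7/80.

7/80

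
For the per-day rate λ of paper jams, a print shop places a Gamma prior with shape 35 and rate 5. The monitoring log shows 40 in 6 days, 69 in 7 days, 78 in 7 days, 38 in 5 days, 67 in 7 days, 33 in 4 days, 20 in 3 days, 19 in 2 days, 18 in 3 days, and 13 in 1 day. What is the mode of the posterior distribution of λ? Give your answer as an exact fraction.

Total count: 40 + 69 + 78 + 38 + 67 + 33 + 20 + 19 + 18 + 13 = 395.
Total exposure: 6 + 7 + 7 + 5 + 7 + 4 + 3 + 2 + 3 + 1 = 45 days.
By Gamma–Poisson conjugacy, the posterior is Gamma(α + Σx, β + Σt) = Gamma(35 + 395, 5 + 45) = Gamma(430, 50).
Posterior mode = (α'−1)/β' = 429/50.

429/50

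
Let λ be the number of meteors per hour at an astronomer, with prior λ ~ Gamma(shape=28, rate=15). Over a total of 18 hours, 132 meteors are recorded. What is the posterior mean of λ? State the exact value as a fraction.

160/33

Total count 132 over total exposure 18 hours.
The Gamma prior is conjugate for the Poisson rate, so λ | data ~ Gamma(28+132, 15+18) = Gamma(160, 33).
Posterior mean = α'/β' = 160/33.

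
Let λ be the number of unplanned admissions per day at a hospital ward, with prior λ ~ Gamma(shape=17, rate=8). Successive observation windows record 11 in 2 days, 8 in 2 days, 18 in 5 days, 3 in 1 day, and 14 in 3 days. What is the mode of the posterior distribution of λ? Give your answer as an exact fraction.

Total count: 11 + 8 + 18 + 3 + 14 = 54.
Total exposure: 2 + 2 + 5 + 1 + 3 = 13 days.
The Gamma prior is conjugate for the Poisson rate, so λ | data ~ Gamma(17+54, 8+13) = Gamma(71, 21).
Posterior mode = (α'−1)/β' = 70/21 = 10/3.

10/3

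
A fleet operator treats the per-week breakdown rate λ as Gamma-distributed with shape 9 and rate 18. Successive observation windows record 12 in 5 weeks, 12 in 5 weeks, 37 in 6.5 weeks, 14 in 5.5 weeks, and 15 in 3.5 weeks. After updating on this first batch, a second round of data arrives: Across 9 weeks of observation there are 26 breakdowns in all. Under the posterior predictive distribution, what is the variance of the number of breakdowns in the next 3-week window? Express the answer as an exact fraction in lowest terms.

370/49

Total count: 12 + 12 + 37 + 14 + 15 = 90.
Total exposure: 5 + 5 + 6.5 + 5.5 + 3.5 = 25.5 weeks.
After the first batch: Gamma(9 + 90, 18 + 25.5) = Gamma(99, 87/2).
Total count 26 over total exposure 9 weeks.
After the second batch: Gamma(99 + 26, 87/2 + 9) = Gamma(125, 105/2).
The posterior predictive for a window of length T is Negative Binomial with variance T·α'·(β'+T)/β'² = 3·125·(111/2)/(11025/4) = 370/49.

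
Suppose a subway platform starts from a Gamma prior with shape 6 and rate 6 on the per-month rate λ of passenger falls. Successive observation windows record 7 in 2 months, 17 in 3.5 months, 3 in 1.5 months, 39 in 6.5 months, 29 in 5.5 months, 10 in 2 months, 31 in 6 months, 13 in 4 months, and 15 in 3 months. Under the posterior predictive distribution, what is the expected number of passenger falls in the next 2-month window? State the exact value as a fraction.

Total count: 7 + 17 + 3 + 39 + 29 + 10 + 31 + 13 + 15 = 164.
Total exposure: 2 + 3.5 + 1.5 + 6.5 + 5.5 + 2 + 6 + 4 + 3 = 34 months.
By Gamma–Poisson conjugacy, the posterior is Gamma(α + Σx, β + Σt) = Gamma(6 + 164, 6 + 34) = Gamma(170, 40).
Predictive mean over a 2-month window = T·E[λ|data] = 2·170/40 = 17/2.

17/2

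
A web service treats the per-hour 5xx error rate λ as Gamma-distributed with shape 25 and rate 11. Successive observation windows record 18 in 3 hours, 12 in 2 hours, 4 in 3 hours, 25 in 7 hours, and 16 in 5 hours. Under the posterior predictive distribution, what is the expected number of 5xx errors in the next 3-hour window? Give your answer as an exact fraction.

Total count: 18 + 12 + 4 + 25 + 16 = 75.
Total exposure: 3 + 2 + 3 + 7 + 5 = 20 hours.
Conjugate update: add total count to the shape and total exposure to the rate, giving Gamma(100, 31).
Predictive mean over a 3-hour window = T·E[λ|data] = 3·100/31 = 300/31.

300/31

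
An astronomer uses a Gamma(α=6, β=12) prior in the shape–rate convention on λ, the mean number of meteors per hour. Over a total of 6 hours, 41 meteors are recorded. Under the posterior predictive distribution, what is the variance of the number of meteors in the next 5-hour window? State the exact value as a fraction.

Total count 41 over total exposure 6 hours.
The Gamma prior is conjugate for the Poisson rate, so λ | data ~ Gamma(6+41, 12+6) = Gamma(47, 18).
The posterior predictive for a window of length T is Negative Binomial with variance T·α'·(β'+T)/β'² = 5·47·23/324 = 5405/324.

5405/324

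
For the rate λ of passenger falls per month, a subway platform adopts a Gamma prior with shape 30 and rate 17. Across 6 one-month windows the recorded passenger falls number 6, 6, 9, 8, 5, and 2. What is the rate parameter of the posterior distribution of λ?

23

Total count: 6 + 6 + 9 + 8 + 5 + 2 = 36.
Total exposure: 6 months.
Gamma(α, β) with Poisson data over total exposure Σt gives posterior Gamma(α+Σx, β+Σt) = Gamma(66, 23).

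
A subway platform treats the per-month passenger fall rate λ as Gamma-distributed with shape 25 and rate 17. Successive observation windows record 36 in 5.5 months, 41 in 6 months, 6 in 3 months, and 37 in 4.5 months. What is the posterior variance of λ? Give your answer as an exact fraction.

145/1296

Total count: 36 + 41 + 6 + 37 = 120.
Total exposure: 5.5 + 6 + 3 + 4.5 = 19 months.
Posterior: α' = 25 + 120 = 145, β' = 17 + 19 = 36.
Posterior variance = α'/β'² = 145/1296.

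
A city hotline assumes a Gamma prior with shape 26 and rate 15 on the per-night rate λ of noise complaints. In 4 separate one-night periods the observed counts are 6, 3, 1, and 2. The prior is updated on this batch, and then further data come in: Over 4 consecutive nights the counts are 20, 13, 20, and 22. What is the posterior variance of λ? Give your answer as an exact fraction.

Total count: 6 + 3 + 1 + 2 = 12.
Total exposure: 4 nights.
After the first batch: Gamma(26 + 12, 15 + 4) = Gamma(38, 19).
Total count: 20 + 13 + 20 + 22 = 75.
Total exposure: 4 nights.
After the second batch: Gamma(38 + 75, 19 + 4) = Gamma(113, 23).
Posterior variance = α'/β'² = 113/529.

113/529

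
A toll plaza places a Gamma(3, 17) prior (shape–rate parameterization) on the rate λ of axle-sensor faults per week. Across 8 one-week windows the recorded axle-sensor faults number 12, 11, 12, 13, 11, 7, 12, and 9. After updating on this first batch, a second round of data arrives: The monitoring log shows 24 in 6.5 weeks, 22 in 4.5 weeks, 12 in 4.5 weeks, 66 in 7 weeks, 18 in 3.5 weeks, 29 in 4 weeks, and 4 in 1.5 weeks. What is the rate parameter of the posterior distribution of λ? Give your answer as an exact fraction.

Total count: 12 + 11 + 12 + 13 + 11 + 7 + 12 + 9 = 87.
Total exposure: 8 weeks.
After the first batch: Gamma(3 + 87, 17 + 8) = Gamma(90, 25).
Total count: 24 + 22 + 12 + 66 + 18 + 29 + 4 = 175.
Total exposure: 6.5 + 4.5 + 4.5 + 7 + 3.5 + 4 + 1.5 = 31.5 weeks.
After the second batch: Gamma(90 + 175, 25 + 31.5) = Gamma(265, 113/2).

113/2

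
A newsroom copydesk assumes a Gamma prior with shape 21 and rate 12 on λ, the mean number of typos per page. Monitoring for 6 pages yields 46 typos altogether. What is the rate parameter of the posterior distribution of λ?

18

Total count 46 over total exposure 6 pages.
Gamma(α, β) with Poisson data over total exposure Σt gives posterior Gamma(α+Σx, β+Σt) = Gamma(67, 18).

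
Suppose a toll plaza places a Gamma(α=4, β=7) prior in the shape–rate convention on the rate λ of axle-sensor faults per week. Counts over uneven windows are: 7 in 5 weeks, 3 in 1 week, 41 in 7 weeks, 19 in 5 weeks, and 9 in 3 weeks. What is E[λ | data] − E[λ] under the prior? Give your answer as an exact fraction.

Total count: 7 + 3 + 41 + 19 + 9 = 79.
Total exposure: 5 + 1 + 7 + 5 + 3 = 21 weeks.
Gamma(α, β) with Poisson data over total exposure Σt gives posterior Gamma(α+Σx, β+Σt) = Gamma(83, 28).
Posterior mean = 83/28 = 83/28; prior mean = 4/7 = 4/7. Difference = 83/28 − 4/7 = 67/28.

67/28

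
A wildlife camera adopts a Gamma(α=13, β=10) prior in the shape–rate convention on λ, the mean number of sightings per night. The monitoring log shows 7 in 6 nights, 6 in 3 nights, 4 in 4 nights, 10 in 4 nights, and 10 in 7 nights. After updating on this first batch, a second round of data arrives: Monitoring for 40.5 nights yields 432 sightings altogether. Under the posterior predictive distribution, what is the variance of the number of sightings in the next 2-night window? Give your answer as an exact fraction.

Total count: 7 + 6 + 4 + 10 + 10 = 37.
Total exposure: 6 + 3 + 4 + 4 + 7 = 24 nights.
After the first batch: Gamma(13 + 37, 10 + 24) = Gamma(50, 34).
Total count 432 over total exposure 40.5 nights.
After the second batch: Gamma(50 + 432, 34 + 40.5) = Gamma(482, 149/2).
The posterior predictive for a window of length T is Negative Binomial with variance T·α'·(β'+T)/β'² = 2·482·(153/2)/(22201/4) = 294984/22201.

294984/22201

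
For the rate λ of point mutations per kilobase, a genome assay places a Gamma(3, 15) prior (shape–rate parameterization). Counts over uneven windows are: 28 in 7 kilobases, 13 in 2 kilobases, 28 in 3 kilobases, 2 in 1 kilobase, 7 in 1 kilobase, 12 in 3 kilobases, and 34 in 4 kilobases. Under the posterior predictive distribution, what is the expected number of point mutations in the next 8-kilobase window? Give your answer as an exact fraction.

Total count: 28 + 13 + 28 + 2 + 7 + 12 + 34 = 124.
Total exposure: 7 + 2 + 3 + 1 + 1 + 3 + 4 = 21 kilobases.
By Gamma–Poisson conjugacy, the posterior is Gamma(α + Σx, β + Σt) = Gamma(3 + 124, 15 + 21) = Gamma(127, 36).
Predictive mean over an 8-kilobase window = T·E[λ|data] = 8·127/36 = 254/9.

254/9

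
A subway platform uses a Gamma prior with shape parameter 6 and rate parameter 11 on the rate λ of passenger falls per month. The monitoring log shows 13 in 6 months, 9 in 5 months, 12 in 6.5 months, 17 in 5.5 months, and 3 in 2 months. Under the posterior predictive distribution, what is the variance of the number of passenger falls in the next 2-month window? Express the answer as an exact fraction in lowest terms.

Total count: 13 + 9 + 12 + 17 + 3 = 54.
Total exposure: 6 + 5 + 6.5 + 5.5 + 2 = 25 months.
Conjugate update: add total count to the shape and total exposure to the rate, giving Gamma(60, 36).
The posterior predictive for a window of length T is Negative Binomial with variance T·α'·(β'+T)/β'² = 2·60·38/1296 = 95/27.

95/27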